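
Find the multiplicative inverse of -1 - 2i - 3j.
-0.0714 + 0.1429i + 0.2143j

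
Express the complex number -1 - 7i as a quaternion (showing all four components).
-1 - 7i + 0j + 0k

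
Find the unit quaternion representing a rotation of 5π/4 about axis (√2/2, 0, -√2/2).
-0.3827 + 0.6533i - 0.6533k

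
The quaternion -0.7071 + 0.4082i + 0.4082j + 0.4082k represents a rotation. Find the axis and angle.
axis = (√3/3, √3/3, √3/3), θ = 3π/2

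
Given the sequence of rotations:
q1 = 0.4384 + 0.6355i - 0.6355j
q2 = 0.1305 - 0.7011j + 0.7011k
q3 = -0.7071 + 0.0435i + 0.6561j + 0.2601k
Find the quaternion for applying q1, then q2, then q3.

q2 · q1 = -0.3883 + 0.5285i + 0.0553j + 0.7529k
q3 · q2 · q1 = 0.0195 + 0.089i - 0.1892j - 0.9777k
0.0195 + 0.089i - 0.1892j - 0.9777k


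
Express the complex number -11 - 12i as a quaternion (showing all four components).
-11 - 12i + 0j + 0k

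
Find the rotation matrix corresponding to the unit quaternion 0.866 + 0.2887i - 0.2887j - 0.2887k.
[[0.6666, 0.3333, -0.6667], [-0.6667, 0.6666, -0.3333], [0.3333, 0.6667, 0.6666]]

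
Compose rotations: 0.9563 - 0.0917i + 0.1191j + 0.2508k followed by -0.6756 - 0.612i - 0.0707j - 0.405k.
-0.5922 - 0.4928i + 0.0426j - 0.6361k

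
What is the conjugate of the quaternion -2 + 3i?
-2 - 3i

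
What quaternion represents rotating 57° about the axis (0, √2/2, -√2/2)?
0.8788 + 0.3374j - 0.3374k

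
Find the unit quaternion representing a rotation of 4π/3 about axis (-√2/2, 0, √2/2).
-0.5 - 0.6124i + 0.6124k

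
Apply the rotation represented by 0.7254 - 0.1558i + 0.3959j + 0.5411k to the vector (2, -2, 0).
(2.019, 0.592, -1.891)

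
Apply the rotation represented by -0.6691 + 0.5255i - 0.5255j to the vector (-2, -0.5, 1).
(0.084, 1.584, 1.653)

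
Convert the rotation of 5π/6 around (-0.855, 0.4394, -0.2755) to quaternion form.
0.2588 - 0.8259i + 0.4244j - 0.2661k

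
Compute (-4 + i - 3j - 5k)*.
-4 - i + 3j + 5k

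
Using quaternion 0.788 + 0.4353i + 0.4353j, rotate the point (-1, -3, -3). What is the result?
(-3.816, -0.184, -2.098)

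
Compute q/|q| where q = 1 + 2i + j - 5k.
0.1796 + 0.3592i + 0.1796j - 0.898k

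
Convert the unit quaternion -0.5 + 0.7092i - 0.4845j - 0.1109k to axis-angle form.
axis = (0.8189, -0.5595, -0.1281), θ = 4π/3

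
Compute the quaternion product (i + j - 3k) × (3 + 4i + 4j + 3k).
1 + 18i - 12j - 9k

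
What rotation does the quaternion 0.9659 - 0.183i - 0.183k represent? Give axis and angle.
axis = (-√2/2, 0, -√2/2), θ = π/6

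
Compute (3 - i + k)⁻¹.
0.2727 + 0.0909i - 0.0909k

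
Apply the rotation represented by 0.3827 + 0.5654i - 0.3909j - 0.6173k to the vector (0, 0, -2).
(1.994, -0.1, -0.11)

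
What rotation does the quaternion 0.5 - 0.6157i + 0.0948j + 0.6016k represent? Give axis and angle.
axis = (-0.711, 0.1095, 0.6947), θ = 2π/3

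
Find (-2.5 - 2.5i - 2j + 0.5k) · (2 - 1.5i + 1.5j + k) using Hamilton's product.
-6.25 - 4i - 6j - 8.25k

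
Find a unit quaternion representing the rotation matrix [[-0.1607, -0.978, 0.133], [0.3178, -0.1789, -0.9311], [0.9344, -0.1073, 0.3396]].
0.5 + 0.4119i - 0.4007j + 0.6479k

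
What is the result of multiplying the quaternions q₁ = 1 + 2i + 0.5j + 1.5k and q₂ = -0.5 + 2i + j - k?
-3.5 - i + 5.75j - 0.75k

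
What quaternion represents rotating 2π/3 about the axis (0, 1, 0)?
0.5 + 0.866j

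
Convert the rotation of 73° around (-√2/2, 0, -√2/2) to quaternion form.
0.8039 - 0.4206i - 0.4206k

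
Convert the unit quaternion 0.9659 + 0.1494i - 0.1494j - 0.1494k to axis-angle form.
axis = (√3/3, -√3/3, -√3/3), θ = π/6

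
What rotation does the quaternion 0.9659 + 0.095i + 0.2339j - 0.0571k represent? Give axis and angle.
axis = (0.367, 0.9037, -0.2206), θ = π/6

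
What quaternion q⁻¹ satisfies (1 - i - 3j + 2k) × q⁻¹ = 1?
0.0667 + 0.0667i + 0.2j - 0.1333k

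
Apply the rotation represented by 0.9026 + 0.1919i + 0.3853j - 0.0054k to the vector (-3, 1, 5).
(1.516, -1.241, 5.582)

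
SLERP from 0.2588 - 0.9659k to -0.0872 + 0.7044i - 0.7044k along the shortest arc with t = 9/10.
-0.0511 + 0.6494i - 0.7587k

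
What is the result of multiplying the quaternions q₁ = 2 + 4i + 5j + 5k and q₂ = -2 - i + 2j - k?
-5 - 25i - 7j + k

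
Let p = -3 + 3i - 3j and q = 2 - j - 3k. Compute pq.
-9 + 15i + 6j + 6k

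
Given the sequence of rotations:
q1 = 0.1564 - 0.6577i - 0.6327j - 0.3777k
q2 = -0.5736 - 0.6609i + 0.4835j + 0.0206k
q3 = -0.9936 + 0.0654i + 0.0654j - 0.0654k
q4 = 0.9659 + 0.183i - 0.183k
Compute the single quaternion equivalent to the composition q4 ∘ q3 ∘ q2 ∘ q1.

q2 · q1 = -0.2107 + 0.1043i + 0.1754j + 0.956k
q3 · q2 · q1 = 0.2536 - 0.0434i - 0.2574j - 0.9315k
q4 · q3 · q2 · q1 = 0.0824 - 0.0426i - 0.0702j - 0.9932k
0.0824 - 0.0426i - 0.0702j - 0.9932k


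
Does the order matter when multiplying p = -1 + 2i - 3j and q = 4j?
Yes: pq = 12 - 4j + 8k ≠ 12 - 4j - 8k = qp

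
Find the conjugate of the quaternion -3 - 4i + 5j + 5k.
-3 + 4i - 5j - 5k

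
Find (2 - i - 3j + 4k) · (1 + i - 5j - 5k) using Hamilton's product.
8 + 36i - 14j + 2k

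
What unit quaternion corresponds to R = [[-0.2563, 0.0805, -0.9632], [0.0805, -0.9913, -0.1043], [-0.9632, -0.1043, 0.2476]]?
-0.6098i - 0.066j + 0.7898k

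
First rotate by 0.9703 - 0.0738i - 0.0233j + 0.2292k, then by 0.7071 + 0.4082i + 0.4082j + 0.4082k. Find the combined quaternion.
0.6322 + 0.447i + 0.2559j + 0.5788k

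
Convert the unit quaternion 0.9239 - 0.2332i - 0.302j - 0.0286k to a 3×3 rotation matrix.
[[0.816, 0.1937, -0.5447], [0.088, 0.8896, 0.4482], [0.5714, -0.4136, 0.7088]]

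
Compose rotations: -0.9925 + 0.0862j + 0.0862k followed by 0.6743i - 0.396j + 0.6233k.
-0.0196 - 0.7571i + 0.3349j - 0.5605k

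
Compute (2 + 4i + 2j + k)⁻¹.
0.08 - 0.16i - 0.08j - 0.04k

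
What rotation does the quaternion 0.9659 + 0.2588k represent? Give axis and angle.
axis = (0, 0, 1), θ = π/6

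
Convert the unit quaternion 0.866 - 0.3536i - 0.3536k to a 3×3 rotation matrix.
[[0.7499, 0.6124, 0.2501], [-0.6124, 0.4999, 0.6124], [0.2501, -0.6124, 0.7499]]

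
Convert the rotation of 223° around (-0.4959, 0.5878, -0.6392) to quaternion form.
-0.3665 - 0.4614i + 0.5469j - 0.5947k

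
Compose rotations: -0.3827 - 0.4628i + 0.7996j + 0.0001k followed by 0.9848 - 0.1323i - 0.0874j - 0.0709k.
-0.3682 - 0.3485i + 0.8537j - 0.119k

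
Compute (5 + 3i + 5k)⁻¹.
0.0847 - 0.0508i - 0.0847k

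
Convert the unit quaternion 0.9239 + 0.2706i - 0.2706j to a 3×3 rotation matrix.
[[0.8536, -0.1464, -0.5], [-0.1464, 0.8536, -0.5], [0.5, 0.5, 0.7071]]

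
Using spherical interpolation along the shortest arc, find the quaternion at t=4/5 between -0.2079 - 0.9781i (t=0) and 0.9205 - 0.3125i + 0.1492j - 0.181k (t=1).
0.7912 - 0.5717i + 0.138j - 0.1674k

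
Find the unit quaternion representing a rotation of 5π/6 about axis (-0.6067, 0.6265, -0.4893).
0.2588 - 0.586i + 0.6052j - 0.4726k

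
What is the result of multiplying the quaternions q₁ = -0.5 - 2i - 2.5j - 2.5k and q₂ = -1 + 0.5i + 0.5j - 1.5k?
-1 + 6.75i - 2j + 3.5k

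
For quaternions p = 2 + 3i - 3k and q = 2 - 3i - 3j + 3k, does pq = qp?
No: pq = 22 - 9i - 6j - 9k ≠ 22 + 9i - 6j + 9k = qp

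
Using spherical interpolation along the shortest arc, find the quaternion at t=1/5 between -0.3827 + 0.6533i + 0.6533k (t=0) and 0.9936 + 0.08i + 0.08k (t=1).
-0.606 + 0.5625i + 0.5625k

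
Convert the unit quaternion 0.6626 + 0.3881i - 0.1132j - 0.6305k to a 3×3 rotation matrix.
[[0.1793, 0.7477, -0.6394], [-0.9234, -0.0963, -0.3716], [-0.3394, 0.6571, 0.6731]]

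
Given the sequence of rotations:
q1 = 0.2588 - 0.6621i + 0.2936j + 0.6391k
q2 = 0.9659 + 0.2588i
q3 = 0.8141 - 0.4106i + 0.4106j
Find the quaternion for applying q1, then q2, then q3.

q2 · q1 = 0.4213 - 0.5725i + 0.1182j + 0.6933k
q3 · q2 · q1 = 0.0594 - 0.3544i + 0.5539j + 0.751k
0.0594 - 0.3544i + 0.5539j + 0.751k


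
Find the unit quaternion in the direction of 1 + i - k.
0.5774 + 0.5774i - 0.5774k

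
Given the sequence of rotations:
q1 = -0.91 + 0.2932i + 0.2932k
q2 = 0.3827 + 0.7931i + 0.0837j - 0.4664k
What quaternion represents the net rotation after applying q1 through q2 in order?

q2 · q1 = -0.444 - 0.585i - 0.4455j + 0.5121k
-0.444 - 0.585i - 0.4455j + 0.5121k


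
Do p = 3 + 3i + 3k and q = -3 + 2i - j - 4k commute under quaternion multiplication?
No: pq = -3 + 15j - 24k ≠ -3 - 6i - 21j - 18k = qp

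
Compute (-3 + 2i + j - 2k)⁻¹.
-0.1667 - 0.1111i - 0.0556j + 0.1111k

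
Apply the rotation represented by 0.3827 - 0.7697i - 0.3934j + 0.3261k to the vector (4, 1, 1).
(1.464, 3.356, -2.144)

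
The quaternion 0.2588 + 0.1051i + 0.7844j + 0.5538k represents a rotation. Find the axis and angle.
axis = (0.1088, 0.8121, 0.5733), θ = 5π/6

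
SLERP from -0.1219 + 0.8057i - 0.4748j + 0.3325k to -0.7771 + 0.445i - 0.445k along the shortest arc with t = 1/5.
-0.3119 + 0.8324i - 0.4218j + 0.1788k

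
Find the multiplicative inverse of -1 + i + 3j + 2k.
-0.0667 - 0.0667i - 0.2j - 0.1333k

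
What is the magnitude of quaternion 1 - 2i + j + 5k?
√31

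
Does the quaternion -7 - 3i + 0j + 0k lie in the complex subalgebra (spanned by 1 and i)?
Yes. The quaternion -7 - 3i has j- and k-coefficients y = z = 0, so it lies in the complex subalgebra spanned by 1 and i.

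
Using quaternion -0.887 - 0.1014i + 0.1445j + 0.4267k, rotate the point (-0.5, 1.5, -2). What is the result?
(1.48, 1.429, -1.505)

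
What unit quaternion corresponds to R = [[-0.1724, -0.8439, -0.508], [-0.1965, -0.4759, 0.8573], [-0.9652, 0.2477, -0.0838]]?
0.2588 - 0.5889i + 0.4417j + 0.6254k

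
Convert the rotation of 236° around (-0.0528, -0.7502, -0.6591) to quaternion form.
-0.4695 - 0.0466i - 0.6624j - 0.582k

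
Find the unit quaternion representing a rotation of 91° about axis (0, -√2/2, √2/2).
0.7009 - 0.5043j + 0.5043k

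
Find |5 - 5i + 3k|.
√59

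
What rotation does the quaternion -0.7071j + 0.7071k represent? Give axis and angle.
axis = (0, -√2/2, √2/2), θ = π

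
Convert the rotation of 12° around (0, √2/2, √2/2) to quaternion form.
0.9945 + 0.0739j + 0.0739k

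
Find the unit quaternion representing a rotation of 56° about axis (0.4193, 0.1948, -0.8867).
0.8829 + 0.1968i + 0.0915j - 0.4163k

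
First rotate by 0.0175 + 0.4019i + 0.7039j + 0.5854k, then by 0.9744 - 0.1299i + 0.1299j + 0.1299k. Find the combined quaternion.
-0.0982 + 0.3739i + 0.8164j + 0.429k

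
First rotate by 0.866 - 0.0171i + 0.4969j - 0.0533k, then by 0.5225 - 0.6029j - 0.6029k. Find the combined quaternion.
0.7199 + 0.3228i - 0.2522j - 0.5603k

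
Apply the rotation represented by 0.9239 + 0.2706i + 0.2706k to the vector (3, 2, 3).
(2, 1.414, 4)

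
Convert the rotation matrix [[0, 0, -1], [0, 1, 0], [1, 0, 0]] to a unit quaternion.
0.7071 - 0.7071j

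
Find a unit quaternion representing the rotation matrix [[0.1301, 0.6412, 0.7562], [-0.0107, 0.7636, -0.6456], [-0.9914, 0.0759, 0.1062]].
0.7071 + 0.2551i + 0.6179j - 0.2305k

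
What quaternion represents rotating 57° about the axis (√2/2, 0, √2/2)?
0.8788 + 0.3374i + 0.3374k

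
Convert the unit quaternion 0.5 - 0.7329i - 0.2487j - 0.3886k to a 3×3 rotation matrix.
[[0.5743, 0.7531, 0.3209], [-0.0241, -0.3763, 0.9262], [0.8183, -0.5396, -0.198]]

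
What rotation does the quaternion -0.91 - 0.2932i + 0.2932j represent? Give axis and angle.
axis = (-√2/2, √2/2, 0), θ = 311°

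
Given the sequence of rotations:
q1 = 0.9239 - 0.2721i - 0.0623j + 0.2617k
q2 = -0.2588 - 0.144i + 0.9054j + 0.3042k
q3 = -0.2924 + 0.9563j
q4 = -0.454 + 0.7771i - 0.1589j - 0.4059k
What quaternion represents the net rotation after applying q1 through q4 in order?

q2 · q1 = -0.3015 + 0.1933i + 0.8075j + 0.4687k
q3 · q2 · q1 = -0.6841 + 0.3917i - 0.5244j - 0.3219k
q4 · q3 · q2 · q1 = -0.2078 - 0.8711i + 0.4379j + 0.0785k
-0.2078 - 0.8711i + 0.4379j + 0.0785k


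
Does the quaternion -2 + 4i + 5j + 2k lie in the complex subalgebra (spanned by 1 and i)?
No. The quaternion -2 + 4i + 5j + 2k has j-coefficient y = 5 and k-coefficient z = 2, not both zero, so it does not lie in the complex subalgebra spanned by 1 and i.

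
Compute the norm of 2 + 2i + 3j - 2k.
√21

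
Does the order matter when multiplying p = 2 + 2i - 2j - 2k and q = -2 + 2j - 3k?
Yes: pq = -6 + 6i + 14j + 2k ≠ -6 - 14i + 2j - 6k = qp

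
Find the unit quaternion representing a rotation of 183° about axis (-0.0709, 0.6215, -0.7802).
-0.0262 - 0.0709i + 0.6213j - 0.7799k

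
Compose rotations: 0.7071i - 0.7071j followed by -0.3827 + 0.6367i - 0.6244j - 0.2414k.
-0.8917 - 0.4413i + 0.0999j - 0.0087k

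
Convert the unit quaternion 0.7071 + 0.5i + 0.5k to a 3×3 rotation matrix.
[[0.5, -0.7071, 0.5], [0.7071, 0, -0.7071], [0.5, 0.7071, 0.5]]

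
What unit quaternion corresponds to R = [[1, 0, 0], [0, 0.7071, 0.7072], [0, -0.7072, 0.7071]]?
0.9239 - 0.3827i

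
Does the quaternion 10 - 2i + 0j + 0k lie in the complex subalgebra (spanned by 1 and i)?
Yes. The quaternion 10 - 2i has j- and k-coefficients y = z = 0, so it lies in the complex subalgebra spanned by 1 and i.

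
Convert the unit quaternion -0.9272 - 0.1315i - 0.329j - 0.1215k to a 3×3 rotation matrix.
[[0.754, -0.1388, 0.6421], [0.3118, 0.9359, -0.1639], [-0.5781, 0.3238, 0.7489]]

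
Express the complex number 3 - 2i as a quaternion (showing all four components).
3 - 2i + 0j + 0k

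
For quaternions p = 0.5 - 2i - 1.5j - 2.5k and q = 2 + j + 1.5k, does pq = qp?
No: pq = 6.25 - 3.75i + 0.5j - 6.25k ≠ 6.25 - 4.25i - 5.5j - 2.25k = qp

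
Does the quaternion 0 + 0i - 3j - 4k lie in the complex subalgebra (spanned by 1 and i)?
No. The quaternion -3j - 4k has j-coefficient y = -3 and k-coefficient z = -4, not both zero, so it does not lie in the complex subalgebra spanned by 1 and i.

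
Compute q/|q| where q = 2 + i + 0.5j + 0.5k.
0.8528 + 0.4264i + 0.2132j + 0.2132k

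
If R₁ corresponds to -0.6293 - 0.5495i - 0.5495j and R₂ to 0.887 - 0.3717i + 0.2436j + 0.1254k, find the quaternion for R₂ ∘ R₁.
-0.6286 - 0.1846i - 0.7096j + 0.2592k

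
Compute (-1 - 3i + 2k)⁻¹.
-0.0714 + 0.2143i - 0.1429k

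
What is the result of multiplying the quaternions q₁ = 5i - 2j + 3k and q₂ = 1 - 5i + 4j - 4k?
45 + i + 3j + 13k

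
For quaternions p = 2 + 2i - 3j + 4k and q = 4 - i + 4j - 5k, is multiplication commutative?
No: pq = 42 + 5i + 2j + 11k ≠ 42 + 7i - 10j + k = qp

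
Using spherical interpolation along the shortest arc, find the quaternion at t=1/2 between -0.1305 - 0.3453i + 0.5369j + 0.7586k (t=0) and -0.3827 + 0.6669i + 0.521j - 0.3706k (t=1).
0.164 - 0.6584i + 0.0103j + 0.7345k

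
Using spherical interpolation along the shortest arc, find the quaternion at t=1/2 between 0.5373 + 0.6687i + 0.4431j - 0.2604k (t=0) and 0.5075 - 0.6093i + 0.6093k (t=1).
0.0185 + 0.7946i + 0.2755j - 0.5407k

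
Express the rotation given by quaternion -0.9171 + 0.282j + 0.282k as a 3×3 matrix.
[[0.6819, 0.5172, -0.5172], [-0.5172, 0.841, 0.159], [0.5172, 0.159, 0.841]]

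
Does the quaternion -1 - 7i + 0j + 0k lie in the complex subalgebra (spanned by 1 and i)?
Yes. The quaternion -1 - 7i has j- and k-coefficients y = z = 0, so it lies in the complex subalgebra spanned by 1 and i.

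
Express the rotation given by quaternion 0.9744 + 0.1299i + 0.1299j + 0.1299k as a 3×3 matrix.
[[0.9325, -0.2194, 0.2869], [0.2869, 0.9325, -0.2194], [-0.2194, 0.2869, 0.9325]]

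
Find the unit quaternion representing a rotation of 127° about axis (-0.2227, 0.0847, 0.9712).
0.4462 - 0.1993i + 0.0758j + 0.8692k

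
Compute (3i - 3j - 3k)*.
-3i + 3j + 3k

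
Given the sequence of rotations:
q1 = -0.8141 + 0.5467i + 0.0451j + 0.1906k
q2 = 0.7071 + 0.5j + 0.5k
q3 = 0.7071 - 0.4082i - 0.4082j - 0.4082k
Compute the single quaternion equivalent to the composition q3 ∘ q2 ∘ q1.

q2 · q1 = -0.6935 + 0.4593i - 0.1018j - 0.5456k
q3 · q2 · q1 = -0.5672 + 0.789i - 0.1991j + 0.1263k
-0.5672 + 0.789i - 0.1991j + 0.1263k


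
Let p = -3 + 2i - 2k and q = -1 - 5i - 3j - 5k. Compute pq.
3 + 7i + 29j + 11k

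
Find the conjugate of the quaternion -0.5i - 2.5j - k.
0.5i + 2.5j + k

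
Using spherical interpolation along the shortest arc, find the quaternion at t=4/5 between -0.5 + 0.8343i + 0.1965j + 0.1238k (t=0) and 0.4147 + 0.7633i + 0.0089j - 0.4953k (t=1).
0.2369 + 0.882i + 0.0578j - 0.4033k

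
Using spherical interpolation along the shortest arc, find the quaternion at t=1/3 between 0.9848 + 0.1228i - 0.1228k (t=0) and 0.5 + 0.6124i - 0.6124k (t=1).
0.8936 + 0.3174i - 0.3174k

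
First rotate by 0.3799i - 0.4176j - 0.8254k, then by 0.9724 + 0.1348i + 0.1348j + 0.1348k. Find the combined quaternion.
0.1163 + 0.3144i - 0.2436j - 0.9101k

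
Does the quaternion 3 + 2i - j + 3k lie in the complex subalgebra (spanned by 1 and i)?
No. The quaternion 3 + 2i - j + 3k has j-coefficient y = -1 and k-coefficient z = 3, not both zero, so it does not lie in the complex subalgebra spanned by 1 and i.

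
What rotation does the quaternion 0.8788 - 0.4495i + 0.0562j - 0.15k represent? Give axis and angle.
axis = (-0.942, 0.1178, -0.3143), θ = 57°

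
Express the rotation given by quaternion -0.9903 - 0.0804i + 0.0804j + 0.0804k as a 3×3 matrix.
[[0.9741, 0.1463, -0.1722], [-0.1722, 0.9741, -0.1463], [0.1463, 0.1722, 0.9741]]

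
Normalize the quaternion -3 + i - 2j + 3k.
-0.6255 + 0.2085i - 0.417j + 0.6255k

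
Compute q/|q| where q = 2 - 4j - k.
0.4364 - 0.8729j - 0.2182k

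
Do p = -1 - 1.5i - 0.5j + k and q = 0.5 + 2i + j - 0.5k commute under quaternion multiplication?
No: pq = 3.5 - 3.5i + 0.5k ≠ 3.5 - 2i - 2.5j + 1.5k = qp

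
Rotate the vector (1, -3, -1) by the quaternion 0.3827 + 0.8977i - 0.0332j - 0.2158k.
(1.001, 2.563, -1.852)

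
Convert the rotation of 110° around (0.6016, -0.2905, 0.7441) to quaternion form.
0.5736 + 0.4928i - 0.238j + 0.6095k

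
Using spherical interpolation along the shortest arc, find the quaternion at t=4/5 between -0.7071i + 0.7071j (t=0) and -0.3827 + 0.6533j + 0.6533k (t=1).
-0.3305 - 0.1725i + 0.7367j + 0.5642k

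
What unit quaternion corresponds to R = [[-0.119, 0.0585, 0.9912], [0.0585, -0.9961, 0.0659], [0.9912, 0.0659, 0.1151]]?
0.6637i + 0.0441j + 0.7467k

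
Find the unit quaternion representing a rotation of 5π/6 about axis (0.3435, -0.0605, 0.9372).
0.2588 + 0.3318i - 0.0584j + 0.9053k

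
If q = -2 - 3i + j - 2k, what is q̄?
-2 + 3i - j + 2k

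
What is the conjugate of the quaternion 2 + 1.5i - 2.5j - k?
2 - 1.5i + 2.5j + k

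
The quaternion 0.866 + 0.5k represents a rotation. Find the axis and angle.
axis = (0, 0, 1), θ = π/3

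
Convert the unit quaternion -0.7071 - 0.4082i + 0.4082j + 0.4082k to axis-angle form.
axis = (-√3/3, √3/3, √3/3), θ = 3π/2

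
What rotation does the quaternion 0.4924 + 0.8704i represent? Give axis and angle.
axis = (1, 0, 0), θ = 121°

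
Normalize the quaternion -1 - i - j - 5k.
-0.189 - 0.189i - 0.189j - 0.9449k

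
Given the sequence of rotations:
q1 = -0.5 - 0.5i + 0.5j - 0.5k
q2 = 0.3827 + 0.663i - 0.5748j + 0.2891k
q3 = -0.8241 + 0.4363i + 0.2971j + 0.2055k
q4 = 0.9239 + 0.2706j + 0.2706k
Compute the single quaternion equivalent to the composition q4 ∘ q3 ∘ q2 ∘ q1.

q2 · q1 = 0.5721 - 0.38i + 0.6657j - 0.2918k
q3 · q2 · q1 = -0.4435 + 0.3393i - 0.3294j + 0.7614k
q4 · q3 · q2 · q1 = -0.5266 + 0.6086i - 0.3325j + 0.4916k
-0.5266 + 0.6086i - 0.3325j + 0.4916k


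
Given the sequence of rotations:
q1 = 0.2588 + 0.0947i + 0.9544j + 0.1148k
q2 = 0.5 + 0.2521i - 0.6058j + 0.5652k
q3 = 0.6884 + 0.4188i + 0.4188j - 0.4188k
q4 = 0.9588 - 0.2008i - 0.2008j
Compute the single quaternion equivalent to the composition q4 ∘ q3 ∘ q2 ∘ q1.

q2 · q1 = 0.6188 - 0.4964i + 0.345j + 0.5016k
q3 · q2 · q1 = 0.6995 + 0.272i + 0.4945j + 0.4385k
q4 · q3 · q2 · q1 = 0.8246 + 0.0323i + 0.4217j + 0.3758k
0.8246 + 0.0323i + 0.4217j + 0.3758k


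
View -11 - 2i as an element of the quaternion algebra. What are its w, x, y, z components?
-11 - 2i + 0j + 0k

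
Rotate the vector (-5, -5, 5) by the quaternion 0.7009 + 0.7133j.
(5.087, -5, 4.912)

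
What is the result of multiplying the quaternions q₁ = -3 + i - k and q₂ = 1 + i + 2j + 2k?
-2 - 9j - 5k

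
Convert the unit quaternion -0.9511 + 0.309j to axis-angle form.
axis = (0, 1, 0), θ = 324°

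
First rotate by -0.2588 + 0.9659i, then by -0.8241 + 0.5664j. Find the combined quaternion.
0.2133 - 0.796i - 0.1466j - 0.5471k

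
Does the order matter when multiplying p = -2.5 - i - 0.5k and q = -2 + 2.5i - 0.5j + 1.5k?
Yes: pq = 8.25 - 4.5i + 1.5j - 2.25k ≠ 8.25 - 4i + j - 3.25k = qp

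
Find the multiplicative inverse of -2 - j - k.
-0.3333 + 0.1667j + 0.1667k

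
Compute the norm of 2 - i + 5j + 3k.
√39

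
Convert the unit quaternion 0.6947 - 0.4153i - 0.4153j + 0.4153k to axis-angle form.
axis = (-√3/3, -√3/3, √3/3), θ = 92°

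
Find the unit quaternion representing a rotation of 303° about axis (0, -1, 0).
-0.8788 - 0.4772j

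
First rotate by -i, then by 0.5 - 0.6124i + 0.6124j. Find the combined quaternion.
-0.6124 - 0.5i + 0.6124k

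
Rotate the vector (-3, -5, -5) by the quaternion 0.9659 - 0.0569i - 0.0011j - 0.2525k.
(-5.19, -3.419, -4.513)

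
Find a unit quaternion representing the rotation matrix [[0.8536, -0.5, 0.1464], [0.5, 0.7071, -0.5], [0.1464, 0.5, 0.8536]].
0.9239 + 0.2706i + 0.2706k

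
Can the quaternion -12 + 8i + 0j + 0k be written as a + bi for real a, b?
Yes. The quaternion -12 + 8i has j- and k-coefficients y = z = 0, so it lies in the complex subalgebra spanned by 1 and i.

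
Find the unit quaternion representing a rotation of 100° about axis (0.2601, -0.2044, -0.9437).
0.6428 + 0.1992i - 0.1566j - 0.7229k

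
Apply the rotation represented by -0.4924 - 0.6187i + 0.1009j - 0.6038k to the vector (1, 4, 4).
(-0.036, -4.434, 3.653)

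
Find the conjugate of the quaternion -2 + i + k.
-2 - i - k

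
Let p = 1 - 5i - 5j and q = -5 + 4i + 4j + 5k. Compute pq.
35 + 4i + 54j + 5k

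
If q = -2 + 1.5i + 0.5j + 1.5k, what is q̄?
-2 - 1.5i - 0.5j - 1.5k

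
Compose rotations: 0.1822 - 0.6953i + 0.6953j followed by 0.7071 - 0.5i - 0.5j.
0.1288 - 0.5827i + 0.4005j - 0.6953k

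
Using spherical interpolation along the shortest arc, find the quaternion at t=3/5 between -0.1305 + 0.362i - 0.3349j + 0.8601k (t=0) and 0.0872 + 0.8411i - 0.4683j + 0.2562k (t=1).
-0.0012 + 0.7052i - 0.4516j + 0.5465k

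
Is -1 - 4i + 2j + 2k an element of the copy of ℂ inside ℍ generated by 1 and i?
No. The quaternion -1 - 4i + 2j + 2k has j-coefficient y = 2 and k-coefficient z = 2, not both zero, so it does not lie in the complex subalgebra spanned by 1 and i.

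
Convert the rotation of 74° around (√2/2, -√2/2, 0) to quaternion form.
0.7986 + 0.4255i - 0.4255j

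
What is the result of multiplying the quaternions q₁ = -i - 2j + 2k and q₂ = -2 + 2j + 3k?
-2 - 8i + 7j - 6k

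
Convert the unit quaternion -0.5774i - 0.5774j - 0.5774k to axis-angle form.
axis = (-√3/3, -√3/3, -√3/3), θ = π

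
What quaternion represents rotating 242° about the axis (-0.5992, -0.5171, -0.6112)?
-0.515 - 0.5136i - 0.4432j - 0.5239k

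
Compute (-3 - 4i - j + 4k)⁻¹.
-0.0714 + 0.0952i + 0.0238j - 0.0952k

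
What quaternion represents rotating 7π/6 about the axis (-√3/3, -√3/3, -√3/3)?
-0.2588 - 0.5577i - 0.5577j - 0.5577k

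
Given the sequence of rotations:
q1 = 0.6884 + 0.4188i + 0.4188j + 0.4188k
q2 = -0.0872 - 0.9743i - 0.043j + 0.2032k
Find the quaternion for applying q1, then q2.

q2 · q1 = 0.2809 - 0.8103i + 0.427j - 0.2867k
0.2809 - 0.8103i + 0.427j - 0.2867k


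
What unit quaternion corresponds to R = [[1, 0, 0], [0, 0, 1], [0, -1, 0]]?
0.7071 - 0.7071i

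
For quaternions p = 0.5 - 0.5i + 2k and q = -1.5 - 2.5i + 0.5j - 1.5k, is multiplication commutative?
No: pq = 1 - 1.5i - 5.5j - 4k ≠ 1 + 0.5i + 6j - 3.5k = qp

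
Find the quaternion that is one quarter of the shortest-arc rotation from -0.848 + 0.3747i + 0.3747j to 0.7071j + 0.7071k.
-0.7289 + 0.3221i + 0.5567j + 0.2346k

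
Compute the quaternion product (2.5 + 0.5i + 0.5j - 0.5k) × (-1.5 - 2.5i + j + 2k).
-2 - 5.5i + 2j + 7.5k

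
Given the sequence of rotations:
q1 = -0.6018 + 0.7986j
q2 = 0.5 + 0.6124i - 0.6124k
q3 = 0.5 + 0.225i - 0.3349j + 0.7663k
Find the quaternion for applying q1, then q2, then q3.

q2 · q1 = -0.3009 + 0.1205i + 0.3993j + 0.8576k
q3 · q2 · q1 = -0.701 - 0.6006i + 0.1998j + 0.3284k
-0.701 - 0.6006i + 0.1998j + 0.3284k


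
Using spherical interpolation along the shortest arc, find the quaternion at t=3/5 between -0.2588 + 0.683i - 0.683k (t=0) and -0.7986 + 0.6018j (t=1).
-0.7326 + 0.3619i + 0.4487j - 0.3619k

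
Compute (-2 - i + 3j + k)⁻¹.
-0.1333 + 0.0667i - 0.2j - 0.0667k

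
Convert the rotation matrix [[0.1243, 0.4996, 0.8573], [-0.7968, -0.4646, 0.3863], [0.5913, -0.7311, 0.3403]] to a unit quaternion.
-0.5 + 0.5587i - 0.133j + 0.6482k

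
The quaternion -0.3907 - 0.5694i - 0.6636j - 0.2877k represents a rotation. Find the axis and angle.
axis = (-0.6186, -0.7209, -0.3125), θ = 226°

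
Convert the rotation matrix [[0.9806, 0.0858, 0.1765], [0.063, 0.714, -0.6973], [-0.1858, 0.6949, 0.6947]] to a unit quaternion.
0.9205 + 0.3781i + 0.0984j - 0.0062k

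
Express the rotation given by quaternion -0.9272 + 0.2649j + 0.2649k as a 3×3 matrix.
[[0.7193, 0.4912, -0.4912], [-0.4912, 0.8597, 0.1403], [0.4912, 0.1403, 0.8597]]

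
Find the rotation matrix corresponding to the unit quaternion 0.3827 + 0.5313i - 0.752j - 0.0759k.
[[-0.1425, -0.741, -0.6562], [-0.8572, 0.4239, -0.2925], [0.4949, 0.5208, -0.6956]]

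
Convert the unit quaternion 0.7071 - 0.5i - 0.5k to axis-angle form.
axis = (-√2/2, 0, -√2/2), θ = π/2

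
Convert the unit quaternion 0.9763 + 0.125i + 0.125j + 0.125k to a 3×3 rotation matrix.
[[0.9375, -0.2128, 0.2753], [0.2753, 0.9375, -0.2128], [-0.2128, 0.2753, 0.9375]]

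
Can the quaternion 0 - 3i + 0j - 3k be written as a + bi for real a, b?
No. The quaternion -3i - 3k has j-coefficient y = 0 and k-coefficient z = -3, not both zero, so it does not lie in the complex subalgebra spanned by 1 and i.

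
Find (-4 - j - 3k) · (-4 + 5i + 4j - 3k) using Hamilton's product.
11 - 5i - 27j + 29k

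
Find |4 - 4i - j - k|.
√34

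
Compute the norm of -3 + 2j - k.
√14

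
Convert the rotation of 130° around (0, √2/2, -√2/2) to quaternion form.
0.4226 + 0.6409j - 0.6409k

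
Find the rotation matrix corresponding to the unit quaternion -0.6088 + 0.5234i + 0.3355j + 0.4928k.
[[0.2892, 0.9512, 0.1074], [-0.2488, -0.0336, 0.968], [0.9244, -0.3066, 0.227]]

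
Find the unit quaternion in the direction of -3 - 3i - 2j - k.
-0.6255 - 0.6255i - 0.417j - 0.2085k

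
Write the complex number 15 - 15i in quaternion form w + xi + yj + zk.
15 - 15i + 0j + 0k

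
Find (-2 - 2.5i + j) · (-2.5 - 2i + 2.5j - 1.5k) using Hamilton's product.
-2.5 + 8.75i - 11.25j - 1.25k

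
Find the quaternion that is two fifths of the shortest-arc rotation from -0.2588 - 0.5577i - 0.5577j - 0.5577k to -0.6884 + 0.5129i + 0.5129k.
0.1555 - 0.6416i - 0.3907j - 0.6416k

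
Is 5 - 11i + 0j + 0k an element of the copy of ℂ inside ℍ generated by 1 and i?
Yes. The quaternion 5 - 11i has j- and k-coefficients y = z = 0, so it lies in the complex subalgebra spanned by 1 and i.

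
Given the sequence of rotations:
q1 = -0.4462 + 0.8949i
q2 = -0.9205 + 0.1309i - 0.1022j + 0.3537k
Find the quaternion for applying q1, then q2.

q2 · q1 = 0.2936 - 0.8822i + 0.3621j - 0.0664k
0.2936 - 0.8822i + 0.3621j - 0.0664k


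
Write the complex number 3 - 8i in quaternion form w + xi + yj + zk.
3 - 8i + 0j + 0k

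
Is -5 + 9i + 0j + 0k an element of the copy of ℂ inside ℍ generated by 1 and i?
Yes. The quaternion -5 + 9i has j- and k-coefficients y = z = 0, so it lies in the complex subalgebra spanned by 1 and i.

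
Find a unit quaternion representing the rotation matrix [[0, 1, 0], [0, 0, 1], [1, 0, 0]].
-0.5 + 0.5i + 0.5j + 0.5k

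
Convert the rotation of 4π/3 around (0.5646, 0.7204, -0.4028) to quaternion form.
-0.5 + 0.489i + 0.6239j - 0.3488k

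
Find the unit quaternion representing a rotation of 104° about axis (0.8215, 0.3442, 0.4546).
0.6157 + 0.6474i + 0.2712j + 0.3582k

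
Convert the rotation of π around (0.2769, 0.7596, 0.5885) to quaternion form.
0.2769i + 0.7596j + 0.5885k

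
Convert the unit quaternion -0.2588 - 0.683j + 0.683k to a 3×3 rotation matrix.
[[-0.866, 0.3535, 0.3535], [-0.3535, 0.067, -0.933], [-0.3535, -0.933, 0.067]]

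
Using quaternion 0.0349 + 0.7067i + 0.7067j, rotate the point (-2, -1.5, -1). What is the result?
(-1.55, -1.95, 1.022)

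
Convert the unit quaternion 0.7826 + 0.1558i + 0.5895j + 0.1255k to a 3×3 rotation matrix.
[[0.2735, -0.0127, 0.9618], [0.3801, 0.92, -0.0959], [-0.8836, 0.3918, 0.2564]]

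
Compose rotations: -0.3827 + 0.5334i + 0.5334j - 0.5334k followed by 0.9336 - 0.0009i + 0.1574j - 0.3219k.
-0.6125 + 0.5861i + 0.2656j - 0.4592k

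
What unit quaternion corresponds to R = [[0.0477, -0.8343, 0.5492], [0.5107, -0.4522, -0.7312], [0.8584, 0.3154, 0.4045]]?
0.5 + 0.5233i - 0.1546j + 0.6725k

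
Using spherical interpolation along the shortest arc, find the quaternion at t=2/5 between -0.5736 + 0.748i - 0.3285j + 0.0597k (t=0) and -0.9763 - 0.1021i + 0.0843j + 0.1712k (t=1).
-0.8575 + 0.4641i - 0.1851j + 0.1224k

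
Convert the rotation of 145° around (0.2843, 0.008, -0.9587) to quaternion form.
0.3007 + 0.2711i + 0.0076j - 0.9143k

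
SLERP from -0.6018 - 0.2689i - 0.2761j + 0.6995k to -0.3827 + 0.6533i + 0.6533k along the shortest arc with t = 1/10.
-0.6076 - 0.1725i - 0.2577j + 0.7312k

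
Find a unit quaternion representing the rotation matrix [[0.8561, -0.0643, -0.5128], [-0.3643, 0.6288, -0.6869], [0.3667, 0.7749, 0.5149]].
0.866 + 0.422i - 0.2539j - 0.0866k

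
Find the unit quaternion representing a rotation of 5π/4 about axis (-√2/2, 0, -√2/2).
-0.3827 - 0.6533i - 0.6533k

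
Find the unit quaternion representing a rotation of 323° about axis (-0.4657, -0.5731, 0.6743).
-0.9483 - 0.1478i - 0.1818j + 0.214k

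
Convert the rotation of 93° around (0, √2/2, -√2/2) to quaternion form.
0.6884 + 0.5129j - 0.5129k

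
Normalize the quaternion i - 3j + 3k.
0.2294i - 0.6882j + 0.6882k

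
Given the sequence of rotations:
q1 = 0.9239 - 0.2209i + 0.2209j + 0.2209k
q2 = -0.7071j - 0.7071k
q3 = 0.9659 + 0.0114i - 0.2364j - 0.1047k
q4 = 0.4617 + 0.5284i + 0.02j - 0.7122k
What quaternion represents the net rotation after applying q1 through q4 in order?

q2 · q1 = 0.3124 - 0.4971j - 0.8095k
q3 · q2 · q1 = 0.0995 + 0.1429i - 0.5448j - 0.8203k
q4 · q3 · q2 · q1 = -0.6029 - 0.2859i + 0.0821j - 0.7403k
-0.6029 - 0.2859i + 0.0821j - 0.7403k


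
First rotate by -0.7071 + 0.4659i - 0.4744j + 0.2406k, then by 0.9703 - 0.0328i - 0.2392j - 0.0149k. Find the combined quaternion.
-0.7807 + 0.4106i - 0.2902j + 0.371k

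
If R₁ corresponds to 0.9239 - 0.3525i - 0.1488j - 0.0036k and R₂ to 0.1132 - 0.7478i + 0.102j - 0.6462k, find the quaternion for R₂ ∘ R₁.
-0.1462 - 0.8273i + 0.3025j - 0.4502k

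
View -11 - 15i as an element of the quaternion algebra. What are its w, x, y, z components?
-11 - 15i + 0j + 0k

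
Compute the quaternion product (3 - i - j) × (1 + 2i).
5 + 5i - j + 2k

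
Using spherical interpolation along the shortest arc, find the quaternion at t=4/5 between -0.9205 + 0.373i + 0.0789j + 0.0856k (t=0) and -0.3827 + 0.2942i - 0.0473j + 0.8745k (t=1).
-0.5446 + 0.3394i - 0.0217j + 0.7666k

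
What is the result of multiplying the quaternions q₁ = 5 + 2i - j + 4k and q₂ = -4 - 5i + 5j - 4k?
11 - 49i + 17j - 31k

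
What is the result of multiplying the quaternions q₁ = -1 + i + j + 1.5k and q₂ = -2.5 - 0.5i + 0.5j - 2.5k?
6.25 - 5.25i - 1.25j - 0.25k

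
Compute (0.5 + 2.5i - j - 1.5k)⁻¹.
0.0513 - 0.2564i + 0.1026j + 0.1538k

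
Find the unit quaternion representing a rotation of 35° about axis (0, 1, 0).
0.9537 + 0.3007j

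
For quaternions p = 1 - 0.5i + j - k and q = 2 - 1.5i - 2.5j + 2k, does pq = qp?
No: pq = 5.75 - 3i + 2j + 2.75k ≠ 5.75 - 2i - 3j - 2.75k = qp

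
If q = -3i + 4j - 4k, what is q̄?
3i - 4j + 4k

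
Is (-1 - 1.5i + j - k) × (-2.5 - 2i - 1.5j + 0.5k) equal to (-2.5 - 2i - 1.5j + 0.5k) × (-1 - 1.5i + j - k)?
No: pq = 1.5 + 4.75i + 1.75j + 6.25k ≠ 1.5 + 6.75i - 3.75j - 2.25k = qp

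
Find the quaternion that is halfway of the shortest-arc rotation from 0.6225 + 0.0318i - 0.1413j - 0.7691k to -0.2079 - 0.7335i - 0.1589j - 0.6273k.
0.2521 - 0.4267i - 0.1825j - 0.8491k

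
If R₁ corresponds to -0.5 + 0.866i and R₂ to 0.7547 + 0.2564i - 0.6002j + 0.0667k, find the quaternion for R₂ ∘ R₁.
-0.5994 + 0.5254i + 0.3579j + 0.4864k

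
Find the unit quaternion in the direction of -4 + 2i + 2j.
-0.8165 + 0.4082i + 0.4082j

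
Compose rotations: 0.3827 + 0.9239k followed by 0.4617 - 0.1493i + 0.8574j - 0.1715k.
0.3351 + 0.735i + 0.4661j + 0.3609k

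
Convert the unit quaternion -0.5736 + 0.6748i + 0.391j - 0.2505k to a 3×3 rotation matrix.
[[0.5687, 0.2403, -0.7866], [0.8151, -0.0362, 0.5782], [0.1105, -0.97, -0.2165]]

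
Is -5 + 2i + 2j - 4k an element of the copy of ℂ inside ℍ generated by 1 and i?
No. The quaternion -5 + 2i + 2j - 4k has j-coefficient y = 2 and k-coefficient z = -4, not both zero, so it does not lie in the complex subalgebra spanned by 1 and i.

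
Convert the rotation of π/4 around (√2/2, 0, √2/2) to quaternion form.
0.9239 + 0.2706i + 0.2706k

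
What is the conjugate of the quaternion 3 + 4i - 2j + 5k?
3 - 4i + 2j - 5k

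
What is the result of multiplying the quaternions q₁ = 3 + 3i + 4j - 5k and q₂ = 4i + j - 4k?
-36 + i - 5j - 25k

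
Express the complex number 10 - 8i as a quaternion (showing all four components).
10 - 8i + 0j + 0k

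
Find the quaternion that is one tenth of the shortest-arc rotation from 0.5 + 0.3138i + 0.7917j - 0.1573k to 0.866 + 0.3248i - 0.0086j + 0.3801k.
0.5744 + 0.3337i + 0.7406j - 0.1008k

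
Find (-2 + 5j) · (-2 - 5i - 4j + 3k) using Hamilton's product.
24 + 25i - 2j + 19k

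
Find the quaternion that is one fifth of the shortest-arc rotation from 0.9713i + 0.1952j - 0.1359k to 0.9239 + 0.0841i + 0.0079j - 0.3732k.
0.2642 + 0.9183i + 0.182j - 0.2318k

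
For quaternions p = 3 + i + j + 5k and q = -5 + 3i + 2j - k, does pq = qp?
No: pq = -15 - 7i + 17j - 29k ≠ -15 + 15i - 15j - 27k = qp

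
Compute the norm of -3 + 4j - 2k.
√29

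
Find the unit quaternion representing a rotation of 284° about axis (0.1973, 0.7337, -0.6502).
-0.788 + 0.1215i + 0.4517j - 0.4003k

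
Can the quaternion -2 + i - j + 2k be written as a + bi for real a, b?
No. The quaternion -2 + i - j + 2k has j-coefficient y = -1 and k-coefficient z = 2, not both zero, so it does not lie in the complex subalgebra spanned by 1 and i.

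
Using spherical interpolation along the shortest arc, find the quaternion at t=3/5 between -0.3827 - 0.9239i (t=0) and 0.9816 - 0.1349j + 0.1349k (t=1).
-0.8801 - 0.4553i + 0.095j - 0.095k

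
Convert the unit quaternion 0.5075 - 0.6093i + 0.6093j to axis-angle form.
axis = (-√2/2, √2/2, 0), θ = 119°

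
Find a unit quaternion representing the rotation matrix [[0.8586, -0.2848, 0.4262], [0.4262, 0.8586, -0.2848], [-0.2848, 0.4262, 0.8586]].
0.9455 + 0.188i + 0.188j + 0.188k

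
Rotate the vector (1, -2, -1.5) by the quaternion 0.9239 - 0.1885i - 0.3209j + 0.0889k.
(1.805, -1.978, 0.286)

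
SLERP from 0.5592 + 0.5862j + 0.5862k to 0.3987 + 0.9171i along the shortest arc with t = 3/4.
0.5356 + 0.7964i + 0.1985j + 0.1985k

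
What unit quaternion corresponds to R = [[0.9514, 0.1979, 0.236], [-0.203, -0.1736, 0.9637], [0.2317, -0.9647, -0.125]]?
0.6428 - 0.75i + 0.0017j - 0.1559k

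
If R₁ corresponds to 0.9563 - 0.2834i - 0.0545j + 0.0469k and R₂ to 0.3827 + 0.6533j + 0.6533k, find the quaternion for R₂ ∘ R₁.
0.3709 - 0.0422i + 0.4187j + 0.8278k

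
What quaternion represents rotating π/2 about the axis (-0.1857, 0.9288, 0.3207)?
0.7071 - 0.1313i + 0.6568j + 0.2268k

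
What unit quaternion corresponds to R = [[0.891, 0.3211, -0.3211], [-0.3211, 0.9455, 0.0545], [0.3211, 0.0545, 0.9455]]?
0.9724 - 0.1651j - 0.1651k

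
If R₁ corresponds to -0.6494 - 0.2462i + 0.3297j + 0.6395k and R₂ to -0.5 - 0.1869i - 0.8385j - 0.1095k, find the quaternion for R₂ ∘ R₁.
0.6252 - 0.2556i + 0.5262j - 0.5167k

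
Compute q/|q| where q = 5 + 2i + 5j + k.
0.6742 + 0.2697i + 0.6742j + 0.1348k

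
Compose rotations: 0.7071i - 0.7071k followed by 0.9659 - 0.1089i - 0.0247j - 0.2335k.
-0.0881 + 0.7005i - 0.2421j - 0.6655k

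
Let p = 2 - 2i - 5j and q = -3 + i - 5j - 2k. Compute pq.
-29 + 18i + j + 11k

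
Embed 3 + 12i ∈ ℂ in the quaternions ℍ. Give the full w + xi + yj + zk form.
3 + 12i + 0j + 0k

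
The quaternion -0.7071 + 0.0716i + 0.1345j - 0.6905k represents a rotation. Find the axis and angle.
axis = (0.1013, 0.1902, -0.9765), θ = 3π/2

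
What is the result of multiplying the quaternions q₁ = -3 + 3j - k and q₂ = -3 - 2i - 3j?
18 + 3i + 2j + 9k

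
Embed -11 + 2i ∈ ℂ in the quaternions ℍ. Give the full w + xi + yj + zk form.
-11 + 2i + 0j + 0k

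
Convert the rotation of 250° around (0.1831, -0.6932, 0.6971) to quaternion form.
-0.5736 + 0.15i - 0.5678j + 0.571k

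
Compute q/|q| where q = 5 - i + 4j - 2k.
0.7372 - 0.1474i + 0.5898j - 0.2949k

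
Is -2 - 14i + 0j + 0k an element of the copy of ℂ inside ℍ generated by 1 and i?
Yes. The quaternion -2 - 14i has j- and k-coefficients y = z = 0, so it lies in the complex subalgebra spanned by 1 and i.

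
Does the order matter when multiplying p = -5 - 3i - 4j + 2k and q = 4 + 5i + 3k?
Yes: pq = -11 - 49i + 3j + 13k ≠ -11 - 25i - 35j - 27k = qp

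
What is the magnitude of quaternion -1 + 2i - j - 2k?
√10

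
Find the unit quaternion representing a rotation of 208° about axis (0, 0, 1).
-0.2419 + 0.9703k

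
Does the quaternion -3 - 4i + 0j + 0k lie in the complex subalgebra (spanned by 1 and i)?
Yes. The quaternion -3 - 4i has j- and k-coefficients y = z = 0, so it lies in the complex subalgebra spanned by 1 and i.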